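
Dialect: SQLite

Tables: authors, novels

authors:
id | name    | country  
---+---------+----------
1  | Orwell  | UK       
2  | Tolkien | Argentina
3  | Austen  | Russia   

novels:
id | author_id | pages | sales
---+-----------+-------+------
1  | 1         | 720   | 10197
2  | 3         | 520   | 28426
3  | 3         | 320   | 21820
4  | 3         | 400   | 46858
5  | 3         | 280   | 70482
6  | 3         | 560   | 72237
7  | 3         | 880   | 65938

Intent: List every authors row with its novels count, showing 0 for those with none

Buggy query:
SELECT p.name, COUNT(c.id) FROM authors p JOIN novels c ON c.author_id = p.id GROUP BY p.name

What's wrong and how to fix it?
Bug: INNER JOIN drops authors rows that have no matching novels rows

Fix: Switch to LEFT JOIN to retain unmatched parent rows

Corrected query:
SELECT p.name, COUNT(c.id) FROM authors p LEFT JOIN novels c ON c.author_id = p.id GROUP BY p.name

Result:
name    | COUNT(c.id)
--------+------------
Austen  | 6          
Orwell  | 1          
Tolkien | 0          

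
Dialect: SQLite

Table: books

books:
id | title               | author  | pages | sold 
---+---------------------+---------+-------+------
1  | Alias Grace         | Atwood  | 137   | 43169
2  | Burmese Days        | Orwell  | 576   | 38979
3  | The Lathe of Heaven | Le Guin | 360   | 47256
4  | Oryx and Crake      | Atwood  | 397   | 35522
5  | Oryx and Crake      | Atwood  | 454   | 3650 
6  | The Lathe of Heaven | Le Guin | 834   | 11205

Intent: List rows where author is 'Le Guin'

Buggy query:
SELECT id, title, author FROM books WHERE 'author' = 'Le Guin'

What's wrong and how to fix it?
Bug: 'author' in single quotes is a string literal, not the column; the comparison is literal-vs-literal and never true

Fix: Reference the column as author without single quotes

Corrected query:
SELECT id, title, author FROM books WHERE author = 'Le Guin'

Result:
id | title               | author 
---+---------------------+--------
3  | The Lathe of Heaven | Le Guin
6  | The Lathe of Heaven | Le Guin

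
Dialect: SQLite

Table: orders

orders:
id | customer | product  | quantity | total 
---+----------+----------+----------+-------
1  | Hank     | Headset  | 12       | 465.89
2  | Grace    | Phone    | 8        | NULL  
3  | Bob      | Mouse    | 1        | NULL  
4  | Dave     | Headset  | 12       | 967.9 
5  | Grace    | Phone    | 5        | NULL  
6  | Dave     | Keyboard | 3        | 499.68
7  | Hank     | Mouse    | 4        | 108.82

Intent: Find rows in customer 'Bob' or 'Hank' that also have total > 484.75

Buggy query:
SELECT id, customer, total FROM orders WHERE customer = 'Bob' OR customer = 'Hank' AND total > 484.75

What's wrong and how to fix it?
Bug: AND binds tighter than OR, so this parses as customer = 'Bob' OR (customer = 'Hank' AND total > 484.75)

Fix: Group the OR with parentheses (or use IN), then AND the threshold

Corrected query:
SELECT id, customer, total FROM orders WHERE (customer = 'Bob' OR customer = 'Hank') AND total > 484.75

Result:
(no rows)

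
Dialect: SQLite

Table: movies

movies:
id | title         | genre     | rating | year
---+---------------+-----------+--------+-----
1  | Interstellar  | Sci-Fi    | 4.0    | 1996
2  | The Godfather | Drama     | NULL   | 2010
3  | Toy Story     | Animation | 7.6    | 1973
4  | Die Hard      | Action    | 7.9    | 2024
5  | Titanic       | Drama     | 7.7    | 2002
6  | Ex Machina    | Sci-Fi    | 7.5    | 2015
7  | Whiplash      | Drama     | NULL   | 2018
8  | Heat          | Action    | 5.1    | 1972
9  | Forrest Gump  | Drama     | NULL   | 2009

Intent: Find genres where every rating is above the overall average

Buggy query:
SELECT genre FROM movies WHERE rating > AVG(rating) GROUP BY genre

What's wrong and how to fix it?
Bug: AVG() is an aggregate; it can't sit directly in WHERE

Fix: Compute the overall average in a scalar subquery and compare each group's MIN against it in HAVING

Corrected query:
SELECT genre FROM movies GROUP BY genre HAVING MIN(rating) > (SELECT AVG(rating) FROM movies)

Result:
genre    
---------
Animation
Drama    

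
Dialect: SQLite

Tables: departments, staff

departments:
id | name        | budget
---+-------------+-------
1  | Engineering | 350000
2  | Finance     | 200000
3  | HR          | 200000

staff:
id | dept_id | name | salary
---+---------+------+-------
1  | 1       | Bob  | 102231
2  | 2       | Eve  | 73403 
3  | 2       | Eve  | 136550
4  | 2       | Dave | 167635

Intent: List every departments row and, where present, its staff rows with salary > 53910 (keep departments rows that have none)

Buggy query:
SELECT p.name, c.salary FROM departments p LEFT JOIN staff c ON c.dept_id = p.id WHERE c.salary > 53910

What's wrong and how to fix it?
Bug: Filtering c.salary in WHERE discards the NULL rows produced by LEFT JOIN, turning it into an inner join

Fix: Put 'c.salary > 53910' in the JOIN's ON clause instead of WHERE

Corrected query:
SELECT p.name, c.salary FROM departments p LEFT JOIN staff c ON c.dept_id = p.id AND c.salary > 53910

Result:
name        | salary
------------+-------
Engineering | 102231
Finance     | 73403 
Finance     | 136550
Finance     | 167635
HR          | NULL  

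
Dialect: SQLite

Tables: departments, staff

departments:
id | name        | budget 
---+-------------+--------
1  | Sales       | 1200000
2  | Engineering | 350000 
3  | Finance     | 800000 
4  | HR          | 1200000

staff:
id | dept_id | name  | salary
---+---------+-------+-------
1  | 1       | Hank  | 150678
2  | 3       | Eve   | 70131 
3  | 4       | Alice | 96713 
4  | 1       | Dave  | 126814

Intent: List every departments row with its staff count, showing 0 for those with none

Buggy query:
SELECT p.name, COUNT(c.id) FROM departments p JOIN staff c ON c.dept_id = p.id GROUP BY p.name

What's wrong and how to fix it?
Bug: INNER JOIN drops departments rows that have no matching staff rows

Fix: Switch to LEFT JOIN to retain unmatched parent rows

Corrected query:
SELECT p.name, COUNT(c.id) FROM departments p LEFT JOIN staff c ON c.dept_id = p.id GROUP BY p.name

Result:
name        | COUNT(c.id)
------------+------------
Engineering | 0          
Finance     | 1          
HR          | 1          
Sales       | 2          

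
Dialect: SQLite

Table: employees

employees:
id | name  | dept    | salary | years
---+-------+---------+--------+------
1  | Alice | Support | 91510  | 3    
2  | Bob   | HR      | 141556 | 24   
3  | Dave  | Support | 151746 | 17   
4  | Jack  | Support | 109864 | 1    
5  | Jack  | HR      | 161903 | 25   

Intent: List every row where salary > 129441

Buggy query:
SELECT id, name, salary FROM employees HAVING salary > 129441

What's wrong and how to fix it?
Bug: This is a non-aggregate query (no GROUP BY, no aggregates), so in SQLite the HAVING clause is invalid here; a row-level condition belongs in WHERE

Fix: Use WHERE for row-level filtering

Corrected query:
SELECT id, name, salary FROM employees WHERE salary > 129441

Result:
id | name | salary
---+------+-------
2  | Bob  | 141556
3  | Dave | 151746
5  | Jack | 161903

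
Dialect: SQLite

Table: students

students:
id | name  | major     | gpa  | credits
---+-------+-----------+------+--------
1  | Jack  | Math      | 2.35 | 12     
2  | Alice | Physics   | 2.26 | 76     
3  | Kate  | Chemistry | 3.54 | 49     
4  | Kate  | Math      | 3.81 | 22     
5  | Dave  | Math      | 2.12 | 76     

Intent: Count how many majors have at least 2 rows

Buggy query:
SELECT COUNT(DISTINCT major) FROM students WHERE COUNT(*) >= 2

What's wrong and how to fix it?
Bug: WHERE filters individual rows, not groups, so a group-level COUNT is invalid there

Fix: Use a subquery that GROUPs and filters with HAVING, then count its rows

Corrected query:
SELECT COUNT(*) FROM (SELECT major FROM students GROUP BY major HAVING COUNT(*) >= 2)

Result:
COUNT(*)
--------
1       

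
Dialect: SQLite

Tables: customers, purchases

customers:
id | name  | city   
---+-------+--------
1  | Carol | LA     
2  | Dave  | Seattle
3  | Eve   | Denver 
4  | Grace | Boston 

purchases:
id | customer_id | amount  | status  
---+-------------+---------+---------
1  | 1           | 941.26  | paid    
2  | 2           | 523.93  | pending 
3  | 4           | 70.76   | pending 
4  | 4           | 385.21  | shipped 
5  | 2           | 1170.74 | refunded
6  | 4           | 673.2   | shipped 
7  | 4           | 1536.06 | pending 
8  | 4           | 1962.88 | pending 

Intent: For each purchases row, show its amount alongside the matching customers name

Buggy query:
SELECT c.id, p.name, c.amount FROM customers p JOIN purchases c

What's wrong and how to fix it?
Bug: Missing join condition: each purchases row is matched to all customers rows instead of just its own

Fix: Specify the join condition linking the foreign key to the parent id

Corrected query:
SELECT c.id, p.name, c.amount FROM customers p JOIN purchases c ON c.customer_id = p.id

Result:
id | name  | amount 
---+-------+--------
1  | Carol | 941.26 
2  | Dave  | 523.93 
3  | Grace | 70.76  
4  | Grace | 385.21 
5  | Dave  | 1170.74
6  | Grace | 673.2  
7  | Grace | 1536.06
8  | Grace | 1962.88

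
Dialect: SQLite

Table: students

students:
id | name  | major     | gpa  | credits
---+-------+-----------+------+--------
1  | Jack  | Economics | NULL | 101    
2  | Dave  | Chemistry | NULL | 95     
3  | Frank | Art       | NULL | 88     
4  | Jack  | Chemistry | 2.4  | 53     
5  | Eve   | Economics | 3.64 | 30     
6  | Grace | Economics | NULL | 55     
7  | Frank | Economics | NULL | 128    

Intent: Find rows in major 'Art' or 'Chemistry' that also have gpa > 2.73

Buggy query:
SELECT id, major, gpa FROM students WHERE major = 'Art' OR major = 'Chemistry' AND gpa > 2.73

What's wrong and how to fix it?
Bug: Without parentheses, AND is evaluated before OR, so the gpa filter only applies to the 'Chemistry' branch

Fix: Add parentheses around the OR so the AND applies to both alternatives

Corrected query:
SELECT id, major, gpa FROM students WHERE (major = 'Art' OR major = 'Chemistry') AND gpa > 2.73

Result:
(no rows)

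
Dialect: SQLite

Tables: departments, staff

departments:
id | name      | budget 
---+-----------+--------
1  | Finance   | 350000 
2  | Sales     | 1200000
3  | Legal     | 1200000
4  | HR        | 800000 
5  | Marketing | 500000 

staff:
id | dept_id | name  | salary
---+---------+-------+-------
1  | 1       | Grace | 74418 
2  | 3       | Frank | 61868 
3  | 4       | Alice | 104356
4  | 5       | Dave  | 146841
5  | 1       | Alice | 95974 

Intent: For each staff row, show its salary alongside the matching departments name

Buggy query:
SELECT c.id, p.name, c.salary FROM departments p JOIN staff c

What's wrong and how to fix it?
Bug: Missing join condition: each staff row is matched to all departments rows instead of just its own

Fix: Specify the join condition linking the foreign key to the parent id

Corrected query:
SELECT c.id, p.name, c.salary FROM departments p JOIN staff c ON c.dept_id = p.id

Result:
id | name      | salary
---+-----------+-------
1  | Finance   | 74418 
2  | Legal     | 61868 
3  | HR        | 104356
4  | Marketing | 146841
5  | Finance   | 95974 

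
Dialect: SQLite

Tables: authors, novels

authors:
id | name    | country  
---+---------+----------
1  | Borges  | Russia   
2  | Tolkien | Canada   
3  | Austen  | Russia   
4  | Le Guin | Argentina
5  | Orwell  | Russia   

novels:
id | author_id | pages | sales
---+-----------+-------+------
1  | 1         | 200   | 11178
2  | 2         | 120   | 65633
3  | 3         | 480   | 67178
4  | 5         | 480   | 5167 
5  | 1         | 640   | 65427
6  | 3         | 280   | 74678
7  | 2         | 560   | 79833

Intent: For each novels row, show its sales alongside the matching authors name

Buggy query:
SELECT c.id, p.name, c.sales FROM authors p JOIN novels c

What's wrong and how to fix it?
Bug: Missing join condition: each novels row is matched to all authors rows instead of just its own

Fix: Specify the join condition linking the foreign key to the parent id

Corrected query:
SELECT c.id, p.name, c.sales FROM authors p JOIN novels c ON c.author_id = p.id

Result:
id | name    | sales
---+---------+------
1  | Borges  | 11178
2  | Tolkien | 65633
3  | Austen  | 67178
4  | Orwell  | 5167 
5  | Borges  | 65427
6  | Austen  | 74678
7  | Tolkien | 79833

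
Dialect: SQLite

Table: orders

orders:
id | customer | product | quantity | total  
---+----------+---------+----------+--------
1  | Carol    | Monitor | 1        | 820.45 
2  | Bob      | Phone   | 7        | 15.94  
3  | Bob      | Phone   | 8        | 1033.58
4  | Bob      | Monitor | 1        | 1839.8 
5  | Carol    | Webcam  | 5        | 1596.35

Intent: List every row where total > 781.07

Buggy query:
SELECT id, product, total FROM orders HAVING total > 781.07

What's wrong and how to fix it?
Bug: This is a non-aggregate query (no GROUP BY, no aggregates), so in SQLite the HAVING clause is invalid here; a row-level condition belongs in WHERE

Fix: Replace HAVING with WHERE since the condition applies to individual rows

Corrected query:
SELECT id, product, total FROM orders WHERE total > 781.07

Result:
id | product | total  
---+---------+--------
1  | Monitor | 820.45 
3  | Phone   | 1033.58
4  | Monitor | 1839.8 
5  | Webcam  | 1596.35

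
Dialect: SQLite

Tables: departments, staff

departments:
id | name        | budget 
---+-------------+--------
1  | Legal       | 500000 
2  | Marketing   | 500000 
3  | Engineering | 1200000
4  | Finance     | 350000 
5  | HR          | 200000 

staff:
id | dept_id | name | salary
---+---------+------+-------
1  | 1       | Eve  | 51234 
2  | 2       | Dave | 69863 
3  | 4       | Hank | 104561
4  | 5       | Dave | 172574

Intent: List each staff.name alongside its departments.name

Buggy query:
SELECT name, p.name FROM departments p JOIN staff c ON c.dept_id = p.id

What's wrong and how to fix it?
Bug: 'name' exists in both joined tables, so the database can't tell which one is meant

Fix: Qualify the column with its table alias (c.name)

Corrected query:
SELECT c.name, p.name FROM departments p JOIN staff c ON c.dept_id = p.id

Result:
name | name     
-----+----------
Eve  | Legal    
Dave | Marketing
Hank | Finance  
Dave | HR       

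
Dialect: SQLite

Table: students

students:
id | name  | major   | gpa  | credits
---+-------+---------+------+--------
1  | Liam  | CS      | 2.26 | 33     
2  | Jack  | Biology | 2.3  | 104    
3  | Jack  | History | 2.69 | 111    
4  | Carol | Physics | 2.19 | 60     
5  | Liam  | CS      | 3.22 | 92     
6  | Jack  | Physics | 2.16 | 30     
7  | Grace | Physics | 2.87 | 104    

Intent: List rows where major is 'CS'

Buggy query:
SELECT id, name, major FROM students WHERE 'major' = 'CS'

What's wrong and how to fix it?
Bug: 'major' in single quotes is a string literal, not the column; the comparison is literal-vs-literal and never true

Fix: Reference the column as major without single quotes

Corrected query:
SELECT id, name, major FROM students WHERE major = 'CS'

Result:
id | name | major
---+------+------
1  | Liam | CS   
5  | Liam | CS   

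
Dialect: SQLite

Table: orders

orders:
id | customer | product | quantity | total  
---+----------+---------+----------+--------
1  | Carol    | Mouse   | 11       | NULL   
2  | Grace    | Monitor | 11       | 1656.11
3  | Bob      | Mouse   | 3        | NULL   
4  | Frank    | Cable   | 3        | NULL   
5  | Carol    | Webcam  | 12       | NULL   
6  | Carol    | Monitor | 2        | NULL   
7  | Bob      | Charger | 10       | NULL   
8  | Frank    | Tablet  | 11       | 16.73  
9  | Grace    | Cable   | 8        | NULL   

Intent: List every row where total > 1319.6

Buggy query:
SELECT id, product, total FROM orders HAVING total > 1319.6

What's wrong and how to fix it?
Bug: HAVING filters the output of aggregation, but this query has no GROUP BY and no aggregate functions, so SQLite rejects it (HAVING clause on a non-aggregate query); the condition here is per row

Fix: Use WHERE for row-level filtering

Corrected query:
SELECT id, product, total FROM orders WHERE total > 1319.6

Result:
id | product | total  
---+---------+--------
2  | Monitor | 1656.11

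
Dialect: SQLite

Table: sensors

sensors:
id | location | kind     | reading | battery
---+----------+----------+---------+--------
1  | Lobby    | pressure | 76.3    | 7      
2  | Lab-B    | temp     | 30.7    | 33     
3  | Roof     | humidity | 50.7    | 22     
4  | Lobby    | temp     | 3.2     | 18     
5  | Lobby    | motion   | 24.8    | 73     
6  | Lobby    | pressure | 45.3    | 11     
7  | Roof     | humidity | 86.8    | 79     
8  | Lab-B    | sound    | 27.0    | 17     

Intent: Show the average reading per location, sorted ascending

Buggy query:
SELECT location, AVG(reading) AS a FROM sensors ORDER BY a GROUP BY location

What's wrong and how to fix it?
Bug: GROUP BY must precede ORDER BY

Fix: Reorder: SELECT … FROM … GROUP BY … ORDER BY …

Corrected query:
SELECT location, AVG(reading) AS a FROM sensors GROUP BY location ORDER BY a

Result:
location | a    
---------+------
Lab-B    | 28.85
Lobby    | 37.4 
Roof     | 68.75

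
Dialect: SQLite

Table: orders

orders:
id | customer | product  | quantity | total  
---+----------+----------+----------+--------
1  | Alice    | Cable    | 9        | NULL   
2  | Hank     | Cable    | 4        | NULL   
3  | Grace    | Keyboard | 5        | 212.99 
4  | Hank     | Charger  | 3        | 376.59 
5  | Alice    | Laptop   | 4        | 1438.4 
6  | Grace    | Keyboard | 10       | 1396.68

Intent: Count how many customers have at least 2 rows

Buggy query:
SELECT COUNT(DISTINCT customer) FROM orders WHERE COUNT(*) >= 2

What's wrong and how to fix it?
Bug: WHERE filters individual rows, not groups, so a group-level COUNT is invalid there

Fix: Group first with HAVING COUNT(*) >= 2, then COUNT the resulting groups

Corrected query:
SELECT COUNT(*) FROM (SELECT customer FROM orders GROUP BY customer HAVING COUNT(*) >= 2)

Result:
COUNT(*)
--------
3       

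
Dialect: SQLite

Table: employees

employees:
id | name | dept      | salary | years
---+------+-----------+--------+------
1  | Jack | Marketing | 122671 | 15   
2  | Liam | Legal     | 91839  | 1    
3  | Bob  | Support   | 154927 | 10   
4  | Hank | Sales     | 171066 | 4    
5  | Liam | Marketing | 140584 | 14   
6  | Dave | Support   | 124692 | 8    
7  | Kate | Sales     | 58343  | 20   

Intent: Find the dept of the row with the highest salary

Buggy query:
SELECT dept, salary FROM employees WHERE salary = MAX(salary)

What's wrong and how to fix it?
Bug: MAX(salary) is an aggregate and cannot be used directly in WHERE

Fix: Use a subquery: WHERE salary = (SELECT MAX(salary) FROM employees)

Corrected query:
SELECT dept, salary FROM employees WHERE salary = (SELECT MAX(salary) FROM employees)

Result:
dept  | salary
------+-------
Sales | 171066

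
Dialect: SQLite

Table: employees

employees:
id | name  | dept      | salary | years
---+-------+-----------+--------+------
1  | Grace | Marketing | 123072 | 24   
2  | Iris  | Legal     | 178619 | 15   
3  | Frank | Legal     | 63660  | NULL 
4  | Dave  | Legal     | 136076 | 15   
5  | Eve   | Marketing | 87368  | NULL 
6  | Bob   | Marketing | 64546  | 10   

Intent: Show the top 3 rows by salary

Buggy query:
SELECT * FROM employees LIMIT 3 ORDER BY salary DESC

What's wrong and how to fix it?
Bug: LIMIT must come after ORDER BY

Fix: Sort with ORDER BY, then apply LIMIT

Corrected query:
SELECT * FROM employees ORDER BY salary DESC LIMIT 3

Result:
id | name  | dept      | salary | years
---+-------+-----------+--------+------
2  | Iris  | Legal     | 178619 | 15   
4  | Dave  | Legal     | 136076 | 15   
1  | Grace | Marketing | 123072 | 24   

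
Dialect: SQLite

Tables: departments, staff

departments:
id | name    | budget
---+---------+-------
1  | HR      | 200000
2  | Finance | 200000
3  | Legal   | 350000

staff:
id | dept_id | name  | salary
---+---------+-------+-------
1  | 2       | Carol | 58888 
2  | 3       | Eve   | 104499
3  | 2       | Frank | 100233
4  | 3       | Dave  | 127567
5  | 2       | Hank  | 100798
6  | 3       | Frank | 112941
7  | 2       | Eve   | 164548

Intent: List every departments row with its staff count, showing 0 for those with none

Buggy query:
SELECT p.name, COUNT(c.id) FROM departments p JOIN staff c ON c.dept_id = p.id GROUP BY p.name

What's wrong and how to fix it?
Bug: INNER JOIN drops departments rows that have no matching staff rows

Fix: Switch to LEFT JOIN to retain unmatched parent rows

Corrected query:
SELECT p.name, COUNT(c.id) FROM departments p LEFT JOIN staff c ON c.dept_id = p.id GROUP BY p.name

Result:
name    | COUNT(c.id)
--------+------------
Finance | 4          
HR      | 0          
Legal   | 3          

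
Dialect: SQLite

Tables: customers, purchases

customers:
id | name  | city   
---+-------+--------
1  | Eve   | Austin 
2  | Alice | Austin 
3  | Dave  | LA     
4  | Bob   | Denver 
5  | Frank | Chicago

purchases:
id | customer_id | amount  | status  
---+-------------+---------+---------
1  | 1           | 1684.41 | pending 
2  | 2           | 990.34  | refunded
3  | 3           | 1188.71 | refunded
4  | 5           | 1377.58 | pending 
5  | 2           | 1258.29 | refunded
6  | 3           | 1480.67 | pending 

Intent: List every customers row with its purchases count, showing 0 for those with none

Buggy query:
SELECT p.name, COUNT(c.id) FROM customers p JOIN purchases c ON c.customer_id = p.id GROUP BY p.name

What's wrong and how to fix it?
Bug: INNER JOIN drops customers rows that have no matching purchases rows

Fix: Use LEFT JOIN so parents without children still appear (COUNT(c.id) gives 0)

Corrected query:
SELECT p.name, COUNT(c.id) FROM customers p LEFT JOIN purchases c ON c.customer_id = p.id GROUP BY p.name

Result:
name  | COUNT(c.id)
------+------------
Alice | 2          
Bob   | 0          
Dave  | 2          
Eve   | 1          
Frank | 1          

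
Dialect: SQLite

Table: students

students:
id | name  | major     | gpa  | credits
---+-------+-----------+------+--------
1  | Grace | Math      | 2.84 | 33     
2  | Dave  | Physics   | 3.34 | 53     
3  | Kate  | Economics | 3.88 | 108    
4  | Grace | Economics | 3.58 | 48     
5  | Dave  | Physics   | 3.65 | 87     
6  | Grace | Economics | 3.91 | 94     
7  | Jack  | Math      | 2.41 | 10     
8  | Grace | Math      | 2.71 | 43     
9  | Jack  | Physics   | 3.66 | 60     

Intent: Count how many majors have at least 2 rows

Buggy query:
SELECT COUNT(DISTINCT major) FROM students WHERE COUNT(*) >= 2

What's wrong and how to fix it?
Bug: COUNT(*) cannot appear in WHERE; the per-group count doesn't exist yet

Fix: Group first with HAVING COUNT(*) >= 2, then COUNT the resulting groups

Corrected query:
SELECT COUNT(*) FROM (SELECT major FROM students GROUP BY major HAVING COUNT(*) >= 2)

Result:
COUNT(*)
--------
3       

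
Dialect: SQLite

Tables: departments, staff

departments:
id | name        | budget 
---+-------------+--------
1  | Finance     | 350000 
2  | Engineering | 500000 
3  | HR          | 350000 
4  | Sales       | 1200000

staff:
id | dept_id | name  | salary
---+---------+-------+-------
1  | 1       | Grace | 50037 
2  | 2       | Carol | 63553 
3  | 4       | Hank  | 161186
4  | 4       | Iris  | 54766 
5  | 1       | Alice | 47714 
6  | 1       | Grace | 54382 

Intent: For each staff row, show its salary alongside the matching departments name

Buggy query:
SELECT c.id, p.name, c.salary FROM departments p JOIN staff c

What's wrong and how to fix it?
Bug: Missing join condition: each staff row is matched to all departments rows instead of just its own

Fix: Add ON c.dept_id = p.id to the JOIN

Corrected query:
SELECT c.id, p.name, c.salary FROM departments p JOIN staff c ON c.dept_id = p.id

Result:
id | name        | salary
---+-------------+-------
1  | Finance     | 50037 
2  | Engineering | 63553 
3  | Sales       | 161186
4  | Sales       | 54766 
5  | Finance     | 47714 
6  | Finance     | 54382 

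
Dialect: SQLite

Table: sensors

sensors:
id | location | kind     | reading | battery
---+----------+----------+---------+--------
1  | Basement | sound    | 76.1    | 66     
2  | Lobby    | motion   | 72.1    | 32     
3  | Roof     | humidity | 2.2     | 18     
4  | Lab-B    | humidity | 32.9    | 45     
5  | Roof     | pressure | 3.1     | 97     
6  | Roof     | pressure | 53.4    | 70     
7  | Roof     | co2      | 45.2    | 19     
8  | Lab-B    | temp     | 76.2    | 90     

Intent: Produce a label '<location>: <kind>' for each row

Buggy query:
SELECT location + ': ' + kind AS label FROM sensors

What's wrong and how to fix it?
Bug: '+' is numeric addition; on text columns SQLite converts them to 0 instead of concatenating

Fix: Replace + with || to concatenate text

Corrected query:
SELECT location || ': ' || kind AS label FROM sensors

Result:
label          
---------------
Basement: sound
Lobby: motion  
Roof: humidity 
Lab-B: humidity
Roof: pressure 
Roof: pressure 
Roof: co2      
Lab-B: temp    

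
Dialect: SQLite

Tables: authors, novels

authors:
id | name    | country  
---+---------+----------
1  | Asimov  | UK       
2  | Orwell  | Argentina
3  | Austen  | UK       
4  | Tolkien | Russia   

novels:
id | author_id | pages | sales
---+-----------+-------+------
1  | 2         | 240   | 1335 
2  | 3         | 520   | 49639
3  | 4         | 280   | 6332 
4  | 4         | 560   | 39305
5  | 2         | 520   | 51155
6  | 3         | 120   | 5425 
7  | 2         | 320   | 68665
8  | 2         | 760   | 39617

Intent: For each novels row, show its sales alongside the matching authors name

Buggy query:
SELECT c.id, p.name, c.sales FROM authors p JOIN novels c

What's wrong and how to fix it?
Bug: JOIN with no ON clause produces a cartesian product; every novels row pairs with every authors row

Fix: Add ON c.author_id = p.id to the JOIN

Corrected query:
SELECT c.id, p.name, c.sales FROM authors p JOIN novels c ON c.author_id = p.id

Result:
id | name    | sales
---+---------+------
1  | Orwell  | 1335 
2  | Austen  | 49639
3  | Tolkien | 6332 
4  | Tolkien | 39305
5  | Orwell  | 51155
6  | Austen  | 5425 
7  | Orwell  | 68665
8  | Orwell  | 39617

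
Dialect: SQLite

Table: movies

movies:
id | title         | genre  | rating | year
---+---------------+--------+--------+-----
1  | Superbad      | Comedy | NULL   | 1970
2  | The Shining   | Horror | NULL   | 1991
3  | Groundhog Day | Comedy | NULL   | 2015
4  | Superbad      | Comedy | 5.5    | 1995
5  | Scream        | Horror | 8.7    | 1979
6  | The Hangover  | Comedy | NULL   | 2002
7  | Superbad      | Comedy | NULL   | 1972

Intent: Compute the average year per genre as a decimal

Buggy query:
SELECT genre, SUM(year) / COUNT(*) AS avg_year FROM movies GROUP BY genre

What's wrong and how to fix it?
Bug: Both operands are integers, so '/' performs integer division and truncates

Fix: Multiply by 1.0 (or CAST to REAL) to force floating-point division

Corrected query:
SELECT genre, SUM(year) * 1.0 / COUNT(*) AS avg_year FROM movies GROUP BY genre

Result:
genre  | avg_year
-------+---------
Comedy | 1990.8  
Horror | 1985    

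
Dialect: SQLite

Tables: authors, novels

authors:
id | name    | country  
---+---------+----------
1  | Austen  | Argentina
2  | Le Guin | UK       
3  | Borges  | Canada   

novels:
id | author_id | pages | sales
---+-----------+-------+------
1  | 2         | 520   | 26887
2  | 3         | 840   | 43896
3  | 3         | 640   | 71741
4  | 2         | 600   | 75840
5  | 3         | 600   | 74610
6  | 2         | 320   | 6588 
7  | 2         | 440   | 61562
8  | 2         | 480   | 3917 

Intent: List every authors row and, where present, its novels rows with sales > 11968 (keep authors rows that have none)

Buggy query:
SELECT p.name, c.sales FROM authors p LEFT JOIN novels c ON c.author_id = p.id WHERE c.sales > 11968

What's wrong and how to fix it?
Bug: A WHERE condition on the right-hand table after LEFT JOIN drops unmatched parents

Fix: Put 'c.sales > 11968' in the JOIN's ON clause instead of WHERE

Corrected query:
SELECT p.name, c.sales FROM authors p LEFT JOIN novels c ON c.author_id = p.id AND c.sales > 11968

Result:
name    | sales
--------+------
Austen  | NULL 
Le Guin | 26887
Le Guin | 61562
Le Guin | 75840
Borges  | 43896
Borges  | 71741
Borges  | 74610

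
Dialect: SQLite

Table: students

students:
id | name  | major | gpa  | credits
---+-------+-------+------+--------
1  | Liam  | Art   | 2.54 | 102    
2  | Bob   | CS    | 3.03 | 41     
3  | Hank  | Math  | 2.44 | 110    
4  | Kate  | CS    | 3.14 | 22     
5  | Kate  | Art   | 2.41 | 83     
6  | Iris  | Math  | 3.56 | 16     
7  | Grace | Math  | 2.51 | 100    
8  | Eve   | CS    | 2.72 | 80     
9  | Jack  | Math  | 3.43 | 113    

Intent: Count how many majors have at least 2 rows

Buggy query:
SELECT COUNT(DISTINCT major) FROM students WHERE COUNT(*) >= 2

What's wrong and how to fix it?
Bug: WHERE filters individual rows, not groups, so a group-level COUNT is invalid there

Fix: Use a subquery that GROUPs and filters with HAVING, then count its rows

Corrected query:
SELECT COUNT(*) FROM (SELECT major FROM students GROUP BY major HAVING COUNT(*) >= 2)

Result:
COUNT(*)
--------
3       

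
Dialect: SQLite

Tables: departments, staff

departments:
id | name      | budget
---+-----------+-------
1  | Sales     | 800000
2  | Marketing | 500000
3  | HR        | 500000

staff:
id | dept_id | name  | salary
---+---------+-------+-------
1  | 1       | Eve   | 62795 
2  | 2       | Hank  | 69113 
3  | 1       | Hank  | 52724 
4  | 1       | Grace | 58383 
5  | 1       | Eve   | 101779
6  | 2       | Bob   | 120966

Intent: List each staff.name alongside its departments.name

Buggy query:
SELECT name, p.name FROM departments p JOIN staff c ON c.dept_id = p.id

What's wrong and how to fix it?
Bug: Both tables have a 'name' column; the unqualified reference is ambiguous

Fix: Prefix ambiguous columns with the table alias

Corrected query:
SELECT c.name, p.name FROM departments p JOIN staff c ON c.dept_id = p.id

Result:
name  | name     
------+----------
Eve   | Sales    
Hank  | Marketing
Hank  | Sales    
Grace | Sales    
Eve   | Sales    
Bob   | Marketing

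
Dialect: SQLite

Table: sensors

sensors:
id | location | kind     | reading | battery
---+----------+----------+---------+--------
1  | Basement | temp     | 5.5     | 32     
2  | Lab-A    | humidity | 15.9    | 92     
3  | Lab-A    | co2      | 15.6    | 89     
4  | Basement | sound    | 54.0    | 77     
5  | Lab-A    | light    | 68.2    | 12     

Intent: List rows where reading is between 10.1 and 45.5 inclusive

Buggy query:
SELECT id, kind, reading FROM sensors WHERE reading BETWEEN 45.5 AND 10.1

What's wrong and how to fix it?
Bug: The bounds are reversed; BETWEEN a AND b requires a <= b to match anything

Fix: Write BETWEEN 10.1 AND 45.5

Corrected query:
SELECT id, kind, reading FROM sensors WHERE reading BETWEEN 10.1 AND 45.5

Result:
id | kind     | reading
---+----------+--------
2  | humidity | 15.9   
3  | co2      | 15.6   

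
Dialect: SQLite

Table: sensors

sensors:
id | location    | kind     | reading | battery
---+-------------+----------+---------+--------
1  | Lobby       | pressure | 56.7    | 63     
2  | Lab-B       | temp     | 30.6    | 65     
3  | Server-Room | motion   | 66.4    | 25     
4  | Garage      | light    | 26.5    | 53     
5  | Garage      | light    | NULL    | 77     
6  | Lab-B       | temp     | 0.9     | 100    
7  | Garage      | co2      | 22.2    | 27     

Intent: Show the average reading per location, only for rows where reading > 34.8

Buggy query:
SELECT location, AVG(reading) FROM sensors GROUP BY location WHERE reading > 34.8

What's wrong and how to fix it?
Bug: WHERE cannot follow GROUP BY

Fix: Place WHERE between FROM and GROUP BY

Corrected query:
SELECT location, AVG(reading) FROM sensors WHERE reading > 34.8 GROUP BY location

Result:
location    | AVG(reading)
------------+-------------
Lobby       | 56.7        
Server-Room | 66.4        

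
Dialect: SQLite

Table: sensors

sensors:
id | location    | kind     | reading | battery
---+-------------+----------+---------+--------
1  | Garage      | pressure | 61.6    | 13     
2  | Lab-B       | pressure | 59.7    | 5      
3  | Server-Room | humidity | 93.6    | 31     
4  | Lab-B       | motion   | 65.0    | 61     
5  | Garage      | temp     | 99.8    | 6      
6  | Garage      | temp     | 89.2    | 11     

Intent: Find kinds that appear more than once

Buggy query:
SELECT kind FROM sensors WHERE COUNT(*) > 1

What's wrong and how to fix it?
Bug: COUNT(*) is an aggregate and cannot be used in WHERE

Fix: GROUP BY kind, then filter groups with HAVING COUNT(*) > 1

Corrected query:
SELECT kind FROM sensors GROUP BY kind HAVING COUNT(*) > 1

Result:
kind    
--------
pressure
temp    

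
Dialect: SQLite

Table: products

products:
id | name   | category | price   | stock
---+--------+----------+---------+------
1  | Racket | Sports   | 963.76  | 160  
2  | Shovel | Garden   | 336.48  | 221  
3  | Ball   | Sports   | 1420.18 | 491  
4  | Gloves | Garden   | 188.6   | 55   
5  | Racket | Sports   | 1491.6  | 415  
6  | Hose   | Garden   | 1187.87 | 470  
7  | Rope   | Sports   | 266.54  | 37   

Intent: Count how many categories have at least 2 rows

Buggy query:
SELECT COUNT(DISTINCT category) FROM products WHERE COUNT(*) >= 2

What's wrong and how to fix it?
Bug: COUNT(*) cannot appear in WHERE; the per-group count doesn't exist yet

Fix: Group first with HAVING COUNT(*) >= 2, then COUNT the resulting groups

Corrected query:
SELECT COUNT(*) FROM (SELECT category FROM products GROUP BY category HAVING COUNT(*) >= 2)

Result:
COUNT(*)
--------
2       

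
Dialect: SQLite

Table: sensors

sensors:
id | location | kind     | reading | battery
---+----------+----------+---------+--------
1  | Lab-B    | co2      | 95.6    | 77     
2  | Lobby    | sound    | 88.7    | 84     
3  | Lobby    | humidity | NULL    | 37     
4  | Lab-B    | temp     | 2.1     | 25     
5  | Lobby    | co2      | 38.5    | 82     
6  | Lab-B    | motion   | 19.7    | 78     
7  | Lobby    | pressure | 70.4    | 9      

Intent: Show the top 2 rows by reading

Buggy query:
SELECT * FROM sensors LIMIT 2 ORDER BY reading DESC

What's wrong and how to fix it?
Bug: ORDER BY cannot follow LIMIT; LIMIT is the final clause

Fix: Sort with ORDER BY, then apply LIMIT

Corrected query:
SELECT * FROM sensors ORDER BY reading DESC LIMIT 2

Result:
id | location | kind  | reading | battery
---+----------+-------+---------+--------
1  | Lab-B    | co2   | 95.6    | 77     
2  | Lobby    | sound | 88.7    | 84     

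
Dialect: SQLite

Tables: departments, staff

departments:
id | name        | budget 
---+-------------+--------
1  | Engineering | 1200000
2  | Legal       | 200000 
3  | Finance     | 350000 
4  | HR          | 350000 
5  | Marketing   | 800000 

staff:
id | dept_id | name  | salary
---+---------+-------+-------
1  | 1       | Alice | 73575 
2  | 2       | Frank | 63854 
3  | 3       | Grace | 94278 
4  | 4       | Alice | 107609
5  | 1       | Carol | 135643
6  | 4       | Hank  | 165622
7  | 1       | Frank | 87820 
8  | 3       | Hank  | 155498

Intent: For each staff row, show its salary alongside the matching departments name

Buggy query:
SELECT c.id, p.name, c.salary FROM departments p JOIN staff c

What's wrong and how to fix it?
Bug: JOIN with no ON clause produces a cartesian product; every staff row pairs with every departments row

Fix: Specify the join condition linking the foreign key to the parent id

Corrected query:
SELECT c.id, p.name, c.salary FROM departments p JOIN staff c ON c.dept_id = p.id

Result:
id | name        | salary
---+-------------+-------
1  | Engineering | 73575 
2  | Legal       | 63854 
3  | Finance     | 94278 
4  | HR          | 107609
5  | Engineering | 135643
6  | HR          | 165622
7  | Engineering | 87820 
8  | Finance     | 155498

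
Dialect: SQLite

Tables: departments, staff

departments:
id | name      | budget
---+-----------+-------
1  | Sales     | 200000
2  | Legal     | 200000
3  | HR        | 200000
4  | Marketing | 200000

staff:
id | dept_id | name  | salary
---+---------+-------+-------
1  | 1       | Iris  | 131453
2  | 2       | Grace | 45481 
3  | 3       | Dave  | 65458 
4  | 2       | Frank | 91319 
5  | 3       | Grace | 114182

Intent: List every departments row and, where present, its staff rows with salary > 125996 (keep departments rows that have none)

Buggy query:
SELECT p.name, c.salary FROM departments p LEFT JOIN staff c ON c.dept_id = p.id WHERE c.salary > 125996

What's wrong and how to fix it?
Bug: Filtering c.salary in WHERE discards the NULL rows produced by LEFT JOIN, turning it into an inner join

Fix: Put 'c.salary > 125996' in the JOIN's ON clause instead of WHERE

Corrected query:
SELECT p.name, c.salary FROM departments p LEFT JOIN staff c ON c.dept_id = p.id AND c.salary > 125996

Result:
name      | salary
----------+-------
Sales     | 131453
Legal     | NULL  
HR        | NULL  
Marketing | NULL  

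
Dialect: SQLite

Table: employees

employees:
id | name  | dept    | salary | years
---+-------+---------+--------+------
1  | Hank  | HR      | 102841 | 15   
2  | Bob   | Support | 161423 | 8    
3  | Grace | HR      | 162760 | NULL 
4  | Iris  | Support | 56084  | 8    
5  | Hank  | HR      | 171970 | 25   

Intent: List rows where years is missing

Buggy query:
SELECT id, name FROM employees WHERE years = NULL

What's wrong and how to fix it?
Bug: '= NULL' is always unknown in SQL three-valued logic, so no rows match

Fix: Replace '= NULL' with 'IS NULL'

Corrected query:
SELECT id, name FROM employees WHERE years IS NULL

Result:
id | name 
---+------
3  | Grace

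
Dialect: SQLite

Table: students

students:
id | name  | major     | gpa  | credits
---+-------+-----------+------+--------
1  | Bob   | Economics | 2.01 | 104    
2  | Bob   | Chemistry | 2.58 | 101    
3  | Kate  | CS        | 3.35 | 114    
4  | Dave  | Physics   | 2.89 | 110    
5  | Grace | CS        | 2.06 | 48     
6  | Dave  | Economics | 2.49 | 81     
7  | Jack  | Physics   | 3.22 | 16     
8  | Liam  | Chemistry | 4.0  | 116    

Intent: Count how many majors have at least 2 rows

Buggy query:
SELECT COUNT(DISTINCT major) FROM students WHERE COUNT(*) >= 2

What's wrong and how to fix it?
Bug: COUNT(*) cannot appear in WHERE; the per-group count doesn't exist yet

Fix: Use a subquery that GROUPs and filters with HAVING, then count its rows

Corrected query:
SELECT COUNT(*) FROM (SELECT major FROM students GROUP BY major HAVING COUNT(*) >= 2)

Result:
COUNT(*)
--------
4       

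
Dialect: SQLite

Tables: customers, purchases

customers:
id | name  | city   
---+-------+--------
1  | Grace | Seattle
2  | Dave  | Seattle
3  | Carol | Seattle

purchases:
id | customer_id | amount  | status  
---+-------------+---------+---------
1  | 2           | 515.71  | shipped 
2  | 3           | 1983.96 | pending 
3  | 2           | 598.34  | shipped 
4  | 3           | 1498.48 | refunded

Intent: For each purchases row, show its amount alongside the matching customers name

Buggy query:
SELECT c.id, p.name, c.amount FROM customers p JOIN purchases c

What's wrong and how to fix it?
Bug: JOIN with no ON clause produces a cartesian product; every purchases row pairs with every customers row

Fix: Add ON c.customer_id = p.id to the JOIN

Corrected query:
SELECT c.id, p.name, c.amount FROM customers p JOIN purchases c ON c.customer_id = p.id

Result:
id | name  | amount 
---+-------+--------
1  | Dave  | 515.71 
2  | Carol | 1983.96
3  | Dave  | 598.34 
4  | Carol | 1498.48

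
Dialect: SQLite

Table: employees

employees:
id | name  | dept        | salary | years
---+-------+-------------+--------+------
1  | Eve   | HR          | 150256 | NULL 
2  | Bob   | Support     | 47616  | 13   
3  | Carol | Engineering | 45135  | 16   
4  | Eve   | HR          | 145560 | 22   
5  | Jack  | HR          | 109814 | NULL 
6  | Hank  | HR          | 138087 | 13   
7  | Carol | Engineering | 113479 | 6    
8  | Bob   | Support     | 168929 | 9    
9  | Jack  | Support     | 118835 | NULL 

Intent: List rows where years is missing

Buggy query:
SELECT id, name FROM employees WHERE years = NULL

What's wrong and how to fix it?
Bug: '= NULL' is always unknown in SQL three-valued logic, so no rows match

Fix: Replace '= NULL' with 'IS NULL'

Corrected query:
SELECT id, name FROM employees WHERE years IS NULL

Result:
id | name
---+-----
1  | Eve 
5  | Jack
9  | Jack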